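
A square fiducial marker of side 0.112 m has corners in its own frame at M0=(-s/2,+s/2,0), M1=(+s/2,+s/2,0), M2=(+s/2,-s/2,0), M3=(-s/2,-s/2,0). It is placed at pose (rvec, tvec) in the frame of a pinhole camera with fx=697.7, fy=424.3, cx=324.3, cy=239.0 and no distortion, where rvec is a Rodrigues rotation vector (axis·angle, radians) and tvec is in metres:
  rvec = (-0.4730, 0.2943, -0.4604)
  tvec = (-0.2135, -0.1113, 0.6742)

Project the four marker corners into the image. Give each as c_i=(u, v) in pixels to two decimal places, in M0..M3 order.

c0=(67.14, 213.34) c1=(164.80, 176.19) c2=(137.63, 126.96) c3=(48.32, 162.47)

Intrinsics K: fx=697.7, fy=424.3, cx=324.3, cy=239.0
Marker side s = 0.112 m; corners in marker frame (Z=0):
  M0 = (-0.0560, +0.0560, 0)
  M1 = (+0.0560, +0.0560, 0)
  M2 = (+0.0560, -0.0560, 0)
  M3 = (-0.0560, -0.0560, 0)
rvec = (-0.4730, 0.2943, -0.4604), |rvec| = θ = 0.72271 rad = 41.408°
Rodrigues: sinθ=0.66142, 1−cosθ=0.24998; R = I + sinθ·[k]× + (1−cosθ)·[k]×²:
    [+0.85710 +0.35473 +0.37357]
    [-0.48798 +0.79147 +0.36804]
    [-0.16511 -0.49774 +0.85147]
t = (-0.2135, -0.1113, 0.6742) m
M0: Pc = R·M0+t = (-0.24163, -0.03965, +0.65557); u = 697.7·(-0.24163)/0.65557 + 324.3 = 67.1404, v = 424.3·(-0.03965)/0.65557 + 239.0 = 213.3372
M1: Pc = R·M1+t = (-0.14564, -0.09430, +0.63708); u = 697.7·(-0.14564)/0.63708 + 324.3 = 164.8045, v = 424.3·(-0.09430)/0.63708 + 239.0 = 176.1925
M2: Pc = R·M2+t = (-0.18537, -0.18295, +0.69283); u = 697.7·(-0.18537)/0.69283 + 324.3 = 137.6286, v = 424.3·(-0.18295)/0.69283 + 239.0 = 126.9585
M3: Pc = R·M3+t = (-0.28136, -0.12830, +0.71132); u = 697.7·(-0.28136)/0.71132 + 324.3 = 48.3250, v = 424.3·(-0.12830)/0.71132 + 239.0 = 162.4722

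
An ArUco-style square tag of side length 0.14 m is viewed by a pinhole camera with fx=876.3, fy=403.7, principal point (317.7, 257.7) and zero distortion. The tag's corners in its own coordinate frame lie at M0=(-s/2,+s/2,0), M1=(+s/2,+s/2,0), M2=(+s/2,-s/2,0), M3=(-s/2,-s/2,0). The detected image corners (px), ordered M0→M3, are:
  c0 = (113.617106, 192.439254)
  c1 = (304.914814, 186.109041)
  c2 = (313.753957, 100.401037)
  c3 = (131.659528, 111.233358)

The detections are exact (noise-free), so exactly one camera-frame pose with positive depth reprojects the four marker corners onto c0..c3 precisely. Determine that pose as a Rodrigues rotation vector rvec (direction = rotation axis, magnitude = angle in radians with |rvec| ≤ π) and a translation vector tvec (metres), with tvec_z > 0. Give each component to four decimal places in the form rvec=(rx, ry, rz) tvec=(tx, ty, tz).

rvec=(-0.2416, 0.2656, 0.0092) tvec=(-0.0732, -0.1692, 0.6147)

Intrinsics K: fx=876.3, fy=403.7, cx=317.7, cy=257.7
Marker side s = 0.14 m; corners in marker frame (Z=0):
  M0 = (-0.0700, +0.0700, 0)
  M1 = (+0.0700, +0.0700, 0)
  M2 = (+0.0700, -0.0700, 0)
  M3 = (-0.0700, -0.0700, 0)
Detected image corners:
  c0 = (113.617106, 192.439254) px
  c1 = (304.914814, 186.109041) px
  c2 = (313.753957, 100.401037) px
  c3 = (131.659528, 111.233358) px
Planar DLT: solve 8×8 A·h = b for H (H[2,2]=1):
  H  [+1240.93950 -179.63724 +213.39142]
  H  [-124.38400 +539.17970 +146.55540]
  H  [-0.42467 -0.38268 +1.00000]
B = K⁻¹H; ‖b₁‖=1.626916, ‖b₂‖=1.626916; λ = 2/(‖b₁‖+‖b₂‖) = 0.614660, sign → tz>0 ⇒ λ=+0.614660
r₁ = λ·B[:,0] = (+0.96506,-0.02276,-0.26103); r₂ = λ·B[:,1] = (-0.04072,+0.97109,-0.23522)
r₃ = r₁×r₂ = (+0.25883,+0.23763,+0.93623); SVD([r₁ r₂ r₃]) → R = UVᵀ:
  R  [+0.96506 -0.04072 +0.25883]
  R  [-0.02276 +0.97109 +0.23763]
  R  [-0.26103 -0.23522 +0.93623]
t = (-0.07316, -0.16922, +0.61466) m
tr R = 2.872386; θ = arccos((tr R − 1)/2) = 0.359159 rad = 20.578°
axis k = ((R−Rᵀ)₃₂, (R−Rᵀ)₁₃, (R−Rᵀ)₂₁) / (2 sinθ) = (-0.672648, +0.739521, +0.025559)
rvec = θ·k = (-0.241587, +0.265605, +0.009180)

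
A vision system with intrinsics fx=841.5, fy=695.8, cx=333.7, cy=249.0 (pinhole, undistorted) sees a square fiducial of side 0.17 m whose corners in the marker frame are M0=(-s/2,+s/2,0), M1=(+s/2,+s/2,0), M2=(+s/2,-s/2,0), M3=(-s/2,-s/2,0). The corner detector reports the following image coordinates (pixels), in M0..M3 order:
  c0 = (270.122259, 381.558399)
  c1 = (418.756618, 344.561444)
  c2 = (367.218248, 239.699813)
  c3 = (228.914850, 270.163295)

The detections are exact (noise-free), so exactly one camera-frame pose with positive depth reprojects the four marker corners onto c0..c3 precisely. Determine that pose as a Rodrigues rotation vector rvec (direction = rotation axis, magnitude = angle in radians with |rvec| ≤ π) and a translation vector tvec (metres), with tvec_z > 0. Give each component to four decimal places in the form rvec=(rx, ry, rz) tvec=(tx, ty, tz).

Intrinsics K: fx=841.5, fy=695.8, cx=333.7, cy=249.0
Marker side s = 0.17 m; corners in marker frame (Z=0):
  M0 = (-0.0850, +0.0850, 0)
  M1 = (+0.0850, +0.0850, 0)
  M2 = (+0.0850, -0.0850, 0)
  M3 = (-0.0850, -0.0850, 0)
Detected image corners:
  c0 = (270.122259, 381.558399) px
  c1 = (418.756618, 344.561444) px
  c2 = (367.218248, 239.699813) px
  c3 = (228.914850, 270.163295) px
Planar DLT: solve 8×8 A·h = b for H (H[2,2]=1):
  H  [+907.83576 +116.16681 +321.52580]
  H  [-134.93591 +484.57467 +306.45712]
  H  [+0.20284 -0.48914 +1.00000]
B = K⁻¹H; ‖b₁‖=1.053074, ‖b₂‖=1.053074; λ = 2/(‖b₁‖+‖b₂‖) = 0.949601, sign → tz>0 ⇒ λ=+0.949601
r₁ = λ·B[:,0] = (+0.94807,-0.25309,+0.19262); r₂ = λ·B[:,1] = (+0.31529,+0.82755,-0.46449)
r₃ = r₁×r₂ = (-0.04185,+0.50110,+0.86438); SVD([r₁ r₂ r₃]) → R = UVᵀ:
  R  [+0.94807 +0.31529 -0.04185]
  R  [-0.25309 +0.82755 +0.50110]
  R  [+0.19262 -0.46449 +0.86438]
t = (-0.01374, +0.07842, +0.94960) m
tr R = 2.640002; θ = arccos((tr R − 1)/2) = 0.609384 rad = 34.915°
axis k = ((R−Rᵀ)₃₂, (R−Rᵀ)₁₃, (R−Rᵀ)₂₁) / (2 sinθ) = (-0.843516, -0.204826, -0.496515)
rvec = θ·k = (-0.514025, -0.124818, -0.302568)

rvec=(-0.5140, -0.1248, -0.3026) tvec=(-0.0137, 0.0784, 0.9496)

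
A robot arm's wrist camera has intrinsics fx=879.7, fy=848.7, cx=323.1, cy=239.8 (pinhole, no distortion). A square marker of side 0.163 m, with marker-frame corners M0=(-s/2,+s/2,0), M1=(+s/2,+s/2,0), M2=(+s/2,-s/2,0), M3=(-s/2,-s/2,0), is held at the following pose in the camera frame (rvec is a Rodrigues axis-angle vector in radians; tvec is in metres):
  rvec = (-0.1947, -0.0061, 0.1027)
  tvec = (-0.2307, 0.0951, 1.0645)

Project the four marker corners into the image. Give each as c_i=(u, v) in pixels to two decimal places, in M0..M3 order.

Intrinsics K: fx=879.7, fy=848.7, cx=323.1, cy=239.8
Marker side s = 0.163 m; corners in marker frame (Z=0):
  M0 = (-0.0815, +0.0815, 0)
  M1 = (+0.0815, +0.0815, 0)
  M2 = (+0.0815, -0.0815, 0)
  M3 = (-0.0815, -0.0815, 0)
rvec = (-0.1947, -0.0061, 0.1027), |rvec| = θ = 0.22021 rad = 12.617°
Rodrigues: sinθ=0.21843, 1−cosθ=0.02415; R = I + sinθ·[k]× + (1−cosθ)·[k]×²:
    [+0.99473 -0.10128 -0.01601]
    [+0.10246 +0.97587 +0.19282]
    [-0.00391 -0.19344 +0.98110]
t = (-0.2307, 0.0951, 1.0645) m
M0: Pc = R·M0+t = (-0.32002, +0.16628, +1.04905); u = 879.7·(-0.32002)/1.04905 + 323.1 = 54.7381, v = 848.7·(+0.16628)/1.04905 + 239.8 = 374.3252
M1: Pc = R·M1+t = (-0.15788, +0.18298, +1.04842); u = 879.7·(-0.15788)/1.04842 + 323.1 = 190.6235, v = 848.7·(+0.18298)/1.04842 + 239.8 = 387.9269
M2: Pc = R·M2+t = (-0.14138, +0.02392, +1.07995); u = 879.7·(-0.14138)/1.07995 + 323.1 = 207.9390, v = 848.7·(+0.02392)/1.07995 + 239.8 = 258.5960
M3: Pc = R·M3+t = (-0.30352, +0.00722, +1.08058); u = 879.7·(-0.30352)/1.08058 + 323.1 = 76.0085, v = 848.7·(+0.00722)/1.08058 + 239.8 = 245.4674

c0=(54.74, 374.33) c1=(190.62, 387.93) c2=(207.94, 258.60) c3=(76.01, 245.47)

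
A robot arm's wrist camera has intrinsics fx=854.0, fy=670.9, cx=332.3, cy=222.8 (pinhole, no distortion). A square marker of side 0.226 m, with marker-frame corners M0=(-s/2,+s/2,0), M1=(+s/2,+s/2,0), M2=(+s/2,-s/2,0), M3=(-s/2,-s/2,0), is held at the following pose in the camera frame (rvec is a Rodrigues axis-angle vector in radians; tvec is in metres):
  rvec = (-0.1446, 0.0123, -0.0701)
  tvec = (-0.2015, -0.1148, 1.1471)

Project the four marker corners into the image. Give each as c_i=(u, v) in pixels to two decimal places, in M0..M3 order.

Intrinsics K: fx=854.0, fy=670.9, cx=332.3, cy=222.8
Marker side s = 0.226 m; corners in marker frame (Z=0):
  M0 = (-0.1130, +0.1130, 0)
  M1 = (+0.1130, +0.1130, 0)
  M2 = (+0.1130, -0.1130, 0)
  M3 = (-0.1130, -0.1130, 0)
rvec = (-0.1446, 0.0123, -0.0701), |rvec| = θ = 0.16117 rad = 9.234°
Rodrigues: sinθ=0.16047, 1−cosθ=0.01296; R = I + sinθ·[k]× + (1−cosθ)·[k]×²:
    [+0.99747 +0.06891 +0.01730]
    [-0.07068 +0.98712 +0.14354]
    [-0.00719 -0.14441 +0.98949]
t = (-0.2015, -0.1148, 1.1471) m
M0: Pc = R·M0+t = (-0.30643, +0.00473, +1.13159); u = 854.0·(-0.30643)/1.13159 + 332.3 = 101.0430, v = 670.9·(+0.00473)/1.13159 + 222.8 = 225.6052
M1: Pc = R·M1+t = (-0.08100, -0.01124, +1.12997); u = 854.0·(-0.08100)/1.12997 + 332.3 = 271.0833, v = 670.9·(-0.01124)/1.12997 + 222.8 = 216.1246
M2: Pc = R·M2+t = (-0.09657, -0.23433, +1.16261); u = 854.0·(-0.09657)/1.16261 + 332.3 = 261.3621, v = 670.9·(-0.23433)/1.16261 + 222.8 = 87.5753
M3: Pc = R·M3+t = (-0.32200, -0.21836, +1.16423); u = 854.0·(-0.32200)/1.16423 + 332.3 = 96.1018, v = 670.9·(-0.21836)/1.16423 + 222.8 = 96.9696

c0=(101.04, 225.61) c1=(271.08, 216.12) c2=(261.36, 87.58) c3=(96.10, 96.97)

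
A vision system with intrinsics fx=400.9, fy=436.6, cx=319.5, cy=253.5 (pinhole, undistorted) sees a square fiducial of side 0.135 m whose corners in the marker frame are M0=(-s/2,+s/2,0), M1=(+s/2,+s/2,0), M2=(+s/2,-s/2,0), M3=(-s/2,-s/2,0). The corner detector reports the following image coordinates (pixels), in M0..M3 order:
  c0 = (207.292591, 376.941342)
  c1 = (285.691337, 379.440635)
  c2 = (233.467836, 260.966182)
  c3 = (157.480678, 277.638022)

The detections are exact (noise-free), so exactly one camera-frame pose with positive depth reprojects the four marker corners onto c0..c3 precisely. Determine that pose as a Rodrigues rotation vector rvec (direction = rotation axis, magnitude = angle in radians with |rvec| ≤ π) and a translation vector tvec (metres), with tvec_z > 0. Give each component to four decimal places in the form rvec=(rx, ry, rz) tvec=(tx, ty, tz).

rvec=(0.3931, 0.5837, -0.2815) tvec=(-0.1157, 0.0767, 0.4602)

Intrinsics K: fx=400.9, fy=436.6, cx=319.5, cy=253.5
Marker side s = 0.135 m; corners in marker frame (Z=0):
  M0 = (-0.0675, +0.0675, 0)
  M1 = (+0.0675, +0.0675, 0)
  M2 = (+0.0675, -0.0675, 0)
  M3 = (-0.0675, -0.0675, 0)
Detected image corners:
  c0 = (207.292591, 376.941342) px
  c1 = (285.691337, 379.440635) px
  c2 = (233.467836, 260.966182) px
  c3 = (157.480678, 277.638022) px
Planar DLT: solve 8×8 A·h = b for H (H[2,2]=1):
  H  [+292.66071 +510.73456 +218.72882]
  H  [-459.07403 +996.23282 +326.27064]
  H  [-1.26482 +0.60452 +1.00000]
B = K⁻¹H; ‖b₁‖=2.172788, ‖b₂‖=2.172788; λ = 2/(‖b₁‖+‖b₂‖) = 0.460238, sign → tz>0 ⇒ λ=+0.460238
r₁ = λ·B[:,0] = (+0.79990,-0.14594,-0.58212); r₂ = λ·B[:,1] = (+0.36460,+0.88863,+0.27822)
r₃ = r₁×r₂ = (+0.47668,-0.43479,+0.76402); SVD([r₁ r₂ r₃]) → R = UVᵀ:
  R  [+0.79990 +0.36460 +0.47668]
  R  [-0.14594 +0.88863 -0.43479]
  R  [-0.58212 +0.27822 +0.76402]
t = (-0.11569, +0.07671, +0.46024) m
tr R = 2.452552; θ = arccos((tr R − 1)/2) = 0.757907 rad = 43.425°
axis k = ((R−Rᵀ)₃₂, (R−Rᵀ)₁₃, (R−Rᵀ)₂₁) / (2 sinθ) = (+0.518627, +0.770145, -0.371352)
rvec = θ·k = (+0.393071, +0.583699, -0.281450)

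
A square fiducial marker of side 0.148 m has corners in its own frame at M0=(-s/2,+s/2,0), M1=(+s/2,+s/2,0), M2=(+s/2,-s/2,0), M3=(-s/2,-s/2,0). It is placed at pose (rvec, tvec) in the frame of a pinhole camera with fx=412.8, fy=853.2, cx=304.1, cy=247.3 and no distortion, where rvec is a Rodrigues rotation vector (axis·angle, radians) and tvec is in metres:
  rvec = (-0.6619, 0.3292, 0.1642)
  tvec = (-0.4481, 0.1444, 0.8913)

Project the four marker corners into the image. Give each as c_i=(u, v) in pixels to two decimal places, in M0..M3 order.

c0=(51.13, 441.08) c1=(104.64, 460.21) c2=(140.34, 332.01) c3=(89.64, 321.50)

Intrinsics K: fx=412.8, fy=853.2, cx=304.1, cy=247.3
Marker side s = 0.148 m; corners in marker frame (Z=0):
  M0 = (-0.0740, +0.0740, 0)
  M1 = (+0.0740, +0.0740, 0)
  M2 = (+0.0740, -0.0740, 0)
  M3 = (-0.0740, -0.0740, 0)
rvec = (-0.6619, 0.3292, 0.1642), |rvec| = θ = 0.75726 rad = 43.388°
Rodrigues: sinθ=0.68693, 1−cosθ=0.27328; R = I + sinθ·[k]× + (1−cosθ)·[k]×²:
    [+0.93551 -0.25279 +0.24683]
    [+0.04511 +0.77837 +0.62619]
    [-0.35042 -0.57467 +0.73957]
t = (-0.4481, 0.1444, 0.8913) m
M0: Pc = R·M0+t = (-0.53603, +0.19866, +0.87471); u = 412.8·(-0.53603)/0.87471 + 304.1 = 51.1294, v = 853.2·(+0.19866)/0.87471 + 247.3 = 441.0766
M1: Pc = R·M1+t = (-0.39758, +0.20534, +0.82284); u = 412.8·(-0.39758)/0.82284 + 304.1 = 104.6444, v = 853.2·(+0.20534)/0.82284 + 247.3 = 460.2125
M2: Pc = R·M2+t = (-0.36017, +0.09014, +0.90789); u = 412.8·(-0.36017)/0.90789 + 304.1 = 140.3403, v = 853.2·(+0.09014)/0.90789 + 247.3 = 332.0088
M3: Pc = R·M3+t = (-0.49862, +0.08346, +0.95976); u = 412.8·(-0.49862)/0.95976 + 304.1 = 89.6387, v = 853.2·(+0.08346)/0.95976 + 247.3 = 321.4964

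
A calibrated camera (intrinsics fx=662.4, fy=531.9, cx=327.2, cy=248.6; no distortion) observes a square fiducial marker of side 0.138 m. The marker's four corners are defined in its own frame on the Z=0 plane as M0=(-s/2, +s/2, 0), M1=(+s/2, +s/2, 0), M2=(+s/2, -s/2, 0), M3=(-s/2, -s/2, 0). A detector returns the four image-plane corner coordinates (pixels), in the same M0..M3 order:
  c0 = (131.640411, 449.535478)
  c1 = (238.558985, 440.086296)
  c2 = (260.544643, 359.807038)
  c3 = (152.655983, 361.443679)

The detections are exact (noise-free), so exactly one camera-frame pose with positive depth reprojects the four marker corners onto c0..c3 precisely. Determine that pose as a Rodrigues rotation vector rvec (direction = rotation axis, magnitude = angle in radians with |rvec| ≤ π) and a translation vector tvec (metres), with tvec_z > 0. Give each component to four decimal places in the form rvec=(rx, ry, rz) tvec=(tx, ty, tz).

rvec=(0.2234, -0.5670, 0.1703) tvec=(-0.1556, 0.2323, 0.7995)

Intrinsics K: fx=662.4, fy=531.9, cx=327.2, cy=248.6
Marker side s = 0.138 m; corners in marker frame (Z=0):
  M0 = (-0.0690, +0.0690, 0)
  M1 = (+0.0690, +0.0690, 0)
  M2 = (+0.0690, -0.0690, 0)
  M3 = (-0.0690, -0.0690, 0)
Detected image corners:
  c0 = (131.640411, 449.535478) px
  c1 = (238.558985, 440.086296) px
  c2 = (260.544643, 359.807038) px
  c3 = (152.655983, 361.443679) px
Planar DLT: solve 8×8 A·h = b for H (H[2,2]=1):
  H  [+912.55641 -116.26085 +198.24088]
  H  [+235.63147 +690.34846 +403.17582]
  H  [+0.68582 +0.20274 +1.00000]
B = K⁻¹H; ‖b₁‖=1.250849, ‖b₂‖=1.250849; λ = 2/(‖b₁‖+‖b₂‖) = 0.799457, sign → tz>0 ⇒ λ=+0.799457
r₁ = λ·B[:,0] = (+0.83054,+0.09790,+0.54829); r₂ = λ·B[:,1] = (-0.22038,+0.96185,+0.16208)
r₃ = r₁×r₂ = (-0.51150,-0.25545,+0.82043); SVD([r₁ r₂ r₃]) → R = UVᵀ:
  R  [+0.83054 -0.22038 -0.51150]
  R  [+0.09790 +0.96185 -0.25545]
  R  [+0.54829 +0.16208 +0.82043]
t = (-0.15564, +0.23233, +0.79946) m
tr R = 2.612828; θ = arccos((tr R − 1)/2) = 0.632734 rad = 36.253°
axis k = ((R−Rᵀ)₃₂, (R−Rᵀ)₁₃, (R−Rᵀ)₂₁) / (2 sinθ) = (+0.353031, -0.896073, +0.269112)
rvec = θ·k = (+0.223375, -0.566976, +0.170276)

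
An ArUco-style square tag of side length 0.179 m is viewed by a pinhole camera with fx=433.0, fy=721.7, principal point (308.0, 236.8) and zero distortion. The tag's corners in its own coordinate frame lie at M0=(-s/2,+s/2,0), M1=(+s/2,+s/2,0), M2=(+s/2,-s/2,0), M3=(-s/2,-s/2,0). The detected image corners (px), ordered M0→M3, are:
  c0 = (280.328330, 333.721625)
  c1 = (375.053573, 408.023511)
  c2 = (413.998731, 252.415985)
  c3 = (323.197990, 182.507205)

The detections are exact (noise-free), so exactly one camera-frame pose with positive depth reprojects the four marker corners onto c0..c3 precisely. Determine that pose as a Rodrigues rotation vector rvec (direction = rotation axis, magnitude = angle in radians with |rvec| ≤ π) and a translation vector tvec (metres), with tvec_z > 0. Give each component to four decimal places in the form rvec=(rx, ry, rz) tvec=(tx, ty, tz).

Intrinsics K: fx=433.0, fy=721.7, cx=308.0, cy=236.8
Marker side s = 0.179 m; corners in marker frame (Z=0):
  M0 = (-0.0895, +0.0895, 0)
  M1 = (+0.0895, +0.0895, 0)
  M2 = (+0.0895, -0.0895, 0)
  M3 = (-0.0895, -0.0895, 0)
Detected image corners:
  c0 = (280.328330, 333.721625) px
  c1 = (375.053573, 408.023511) px
  c2 = (413.998731, 252.415985) px
  c3 = (323.197990, 182.507205) px
Planar DLT: solve 8×8 A·h = b for H (H[2,2]=1):
  H  [+503.88086 -317.07433 +348.44191]
  H  [+390.63108 +782.22007 +292.29123]
  H  [-0.04050 -0.25421 +1.00000]
B = K⁻¹H; ‖b₁‖=1.315763, ‖b₂‖=1.315763; λ = 2/(‖b₁‖+‖b₂‖) = 0.760015, sign → tz>0 ⇒ λ=+0.760015
r₁ = λ·B[:,0] = (+0.90632,+0.42147,-0.03078); r₂ = λ·B[:,1] = (-0.41911,+0.88714,-0.19320)
r₃ = r₁×r₂ = (-0.05412,+0.18800,+0.98068); SVD([r₁ r₂ r₃]) → R = UVᵀ:
  R  [+0.90632 -0.41911 -0.05412]
  R  [+0.42147 +0.88714 +0.18800]
  R  [-0.03078 -0.19320 +0.98068]
t = (+0.07098, +0.05844, +0.76002) m
tr R = 2.774137; θ = arccos((tr R − 1)/2) = 0.479840 rad = 27.493°
axis k = ((R−Rᵀ)₃₂, (R−Rᵀ)₁₃, (R−Rᵀ)₂₁) / (2 sinθ) = (-0.412885, -0.025286, +0.910432)
rvec = θ·k = (-0.198119, -0.012133, +0.436862)

rvec=(-0.1981, -0.0121, 0.4369) tvec=(0.0710, 0.0584, 0.7600)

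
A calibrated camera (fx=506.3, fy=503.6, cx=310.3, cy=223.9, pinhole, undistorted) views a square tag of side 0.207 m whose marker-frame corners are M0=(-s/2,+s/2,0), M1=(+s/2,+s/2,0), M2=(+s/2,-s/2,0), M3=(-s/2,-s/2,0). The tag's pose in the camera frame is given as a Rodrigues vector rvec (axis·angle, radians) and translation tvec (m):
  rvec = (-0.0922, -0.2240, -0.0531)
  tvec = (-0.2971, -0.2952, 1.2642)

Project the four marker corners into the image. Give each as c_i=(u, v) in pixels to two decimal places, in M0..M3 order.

c0=(149.49, 147.10) c1=(235.13, 146.44) c2=(231.08, 67.53) c3=(146.49, 65.25)

Intrinsics K: fx=506.3, fy=503.6, cx=310.3, cy=223.9
Marker side s = 0.207 m; corners in marker frame (Z=0):
  M0 = (-0.1035, +0.1035, 0)
  M1 = (+0.1035, +0.1035, 0)
  M2 = (+0.1035, -0.1035, 0)
  M3 = (-0.1035, -0.1035, 0)
rvec = (-0.0922, -0.2240, -0.0531), |rvec| = θ = 0.24798 rad = 14.208°
Rodrigues: sinθ=0.24545, 1−cosθ=0.03059; R = I + sinθ·[k]× + (1−cosθ)·[k]×²:
    [+0.97364 +0.06283 -0.21928]
    [-0.04228 +0.99437 +0.09717]
    [+0.22415 -0.08534 +0.97081]
t = (-0.2971, -0.2952, 1.2642) m
M0: Pc = R·M0+t = (-0.39137, -0.18791, +1.23217); u = 506.3·(-0.39137)/1.23217 + 310.3 = 149.4860, v = 503.6·(-0.18791)/1.23217 + 223.9 = 147.1007
M1: Pc = R·M1+t = (-0.18983, -0.19666, +1.27857); u = 506.3·(-0.18983)/1.27857 + 310.3 = 235.1309, v = 503.6·(-0.19666)/1.27857 + 223.9 = 146.4401
M2: Pc = R·M2+t = (-0.20283, -0.40249, +1.29623); u = 506.3·(-0.20283)/1.29623 + 310.3 = 231.0753, v = 503.6·(-0.40249)/1.29623 + 223.9 = 67.5270
M3: Pc = R·M3+t = (-0.40437, -0.39374, +1.24983); u = 506.3·(-0.40437)/1.24983 + 310.3 = 146.4903, v = 503.6·(-0.39374)/1.24983 + 223.9 = 65.2486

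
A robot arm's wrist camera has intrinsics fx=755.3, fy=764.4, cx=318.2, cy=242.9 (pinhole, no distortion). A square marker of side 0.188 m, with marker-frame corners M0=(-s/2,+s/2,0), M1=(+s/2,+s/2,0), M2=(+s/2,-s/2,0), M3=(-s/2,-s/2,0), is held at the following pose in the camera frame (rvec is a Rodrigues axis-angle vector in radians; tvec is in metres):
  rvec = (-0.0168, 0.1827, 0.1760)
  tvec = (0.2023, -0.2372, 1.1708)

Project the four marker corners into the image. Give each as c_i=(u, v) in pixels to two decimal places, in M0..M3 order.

c0=(378.48, 139.37) c1=(499.42, 157.79) c2=(521.01, 35.18) c3=(399.46, 20.29)

Intrinsics K: fx=755.3, fy=764.4, cx=318.2, cy=242.9
Marker side s = 0.188 m; corners in marker frame (Z=0):
  M0 = (-0.0940, +0.0940, 0)
  M1 = (+0.0940, +0.0940, 0)
  M2 = (+0.0940, -0.0940, 0)
  M3 = (-0.0940, -0.0940, 0)
rvec = (-0.0168, 0.1827, 0.1760), |rvec| = θ = 0.25424 rad = 14.567°
Rodrigues: sinθ=0.25151, 1−cosθ=0.03215; R = I + sinθ·[k]× + (1−cosθ)·[k]×²:
    [+0.96800 -0.17564 +0.17927]
    [+0.17258 +0.98445 +0.03261]
    [-0.18221 -0.00063 +0.98326]
t = (0.2023, -0.2372, 1.1708) m
M0: Pc = R·M0+t = (+0.09480, -0.16088, +1.18787); u = 755.3·(+0.09480)/1.18787 + 318.2 = 378.4772, v = 764.4·(-0.16088)/1.18787 + 242.9 = 139.3702
M1: Pc = R·M1+t = (+0.27678, -0.12844, +1.15361); u = 755.3·(+0.27678)/1.15361 + 318.2 = 499.4160, v = 764.4·(-0.12844)/1.15361 + 242.9 = 157.7950
M2: Pc = R·M2+t = (+0.30980, -0.31352, +1.15373); u = 755.3·(+0.30980)/1.15373 + 318.2 = 521.0141, v = 764.4·(-0.31352)/1.15373 + 242.9 = 35.1813
M3: Pc = R·M3+t = (+0.12782, -0.34596, +1.18799); u = 755.3·(+0.12782)/1.18799 + 318.2 = 399.4645, v = 764.4·(-0.34596)/1.18799 + 242.9 = 20.2939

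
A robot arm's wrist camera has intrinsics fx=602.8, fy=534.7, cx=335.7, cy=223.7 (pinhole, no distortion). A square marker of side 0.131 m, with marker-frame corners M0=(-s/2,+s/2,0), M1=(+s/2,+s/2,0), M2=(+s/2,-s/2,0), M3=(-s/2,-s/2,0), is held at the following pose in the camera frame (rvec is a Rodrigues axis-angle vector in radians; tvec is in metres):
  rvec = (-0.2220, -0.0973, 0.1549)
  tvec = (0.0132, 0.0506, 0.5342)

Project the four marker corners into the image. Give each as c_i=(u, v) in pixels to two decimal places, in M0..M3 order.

Intrinsics K: fx=602.8, fy=534.7, cx=335.7, cy=223.7
Marker side s = 0.131 m; corners in marker frame (Z=0):
  M0 = (-0.0655, +0.0655, 0)
  M1 = (+0.0655, +0.0655, 0)
  M2 = (+0.0655, -0.0655, 0)
  M3 = (-0.0655, -0.0655, 0)
rvec = (-0.2220, -0.0973, 0.1549), |rvec| = θ = 0.28765 rad = 16.481°
Rodrigues: sinθ=0.28370, 1−cosθ=0.04109; R = I + sinθ·[k]× + (1−cosθ)·[k]×²:
    [+0.98338 -0.14205 -0.11304]
    [+0.16350 +0.96361 +0.21147]
    [+0.07889 -0.22644 +0.97083]
t = (0.0132, 0.0506, 0.5342) m
M0: Pc = R·M0+t = (-0.06052, +0.10301, +0.51420); u = 602.8·(-0.06052)/0.51420 + 335.7 = 264.7572, v = 534.7·(+0.10301)/0.51420 + 223.7 = 330.8139
M1: Pc = R·M1+t = (+0.06831, +0.12443, +0.52454); u = 602.8·(+0.06831)/0.52454 + 335.7 = 414.1996, v = 534.7·(+0.12443)/0.52454 + 223.7 = 350.5369
M2: Pc = R·M2+t = (+0.08692, -0.00181, +0.55420); u = 602.8·(+0.08692)/0.55420 + 335.7 = 430.2379, v = 534.7·(-0.00181)/0.55420 + 223.7 = 221.9561
M3: Pc = R·M3+t = (-0.04191, -0.02323, +0.54386); u = 602.8·(-0.04191)/0.54386 + 335.7 = 289.2511, v = 534.7·(-0.02323)/0.54386 + 223.7 = 200.8656

c0=(264.76, 330.81) c1=(414.20, 350.54) c2=(430.24, 221.96) c3=(289.25, 200.87)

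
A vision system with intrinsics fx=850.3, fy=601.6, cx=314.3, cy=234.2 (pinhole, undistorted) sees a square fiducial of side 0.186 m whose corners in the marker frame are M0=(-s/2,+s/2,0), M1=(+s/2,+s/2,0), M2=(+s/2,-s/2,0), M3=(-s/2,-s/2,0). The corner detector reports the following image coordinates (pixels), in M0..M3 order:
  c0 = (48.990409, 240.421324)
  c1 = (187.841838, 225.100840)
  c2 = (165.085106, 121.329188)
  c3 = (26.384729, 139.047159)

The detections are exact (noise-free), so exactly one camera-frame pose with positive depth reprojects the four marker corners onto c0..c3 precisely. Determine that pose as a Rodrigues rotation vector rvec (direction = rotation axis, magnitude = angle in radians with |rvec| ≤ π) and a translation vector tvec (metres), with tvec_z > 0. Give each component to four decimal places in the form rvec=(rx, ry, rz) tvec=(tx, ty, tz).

Intrinsics K: fx=850.3, fy=601.6, cx=314.3, cy=234.2
Marker side s = 0.186 m; corners in marker frame (Z=0):
  M0 = (-0.0930, +0.0930, 0)
  M1 = (+0.0930, +0.0930, 0)
  M2 = (+0.0930, -0.0930, 0)
  M3 = (-0.0930, -0.0930, 0)
Detected image corners:
  c0 = (48.990409, 240.421324) px
  c1 = (187.841838, 225.100840) px
  c2 = (165.085106, 121.329188) px
  c3 = (26.384729, 139.047159) px
Planar DLT: solve 8×8 A·h = b for H (H[2,2]=1):
  H  [+732.89878 +123.46952 +106.29456]
  H  [-111.19107 +553.99015 +181.63764]
  H  [-0.12336 +0.01431 +1.00000]
B = K⁻¹H; ‖b₁‖=0.926034, ‖b₂‖=0.926034; λ = 2/(‖b₁‖+‖b₂‖) = 1.079874, sign → tz>0 ⇒ λ=+1.079874
r₁ = λ·B[:,0] = (+0.98002,-0.14773,-0.13321); r₂ = λ·B[:,1] = (+0.15109,+0.98840,+0.01545)
r₃ = r₁×r₂ = (+0.12938,-0.03527,+0.99097); SVD([r₁ r₂ r₃]) → R = UVᵀ:
  R  [+0.98002 +0.15109 +0.12938]
  R  [-0.14773 +0.98840 -0.03527]
  R  [-0.13321 +0.01545 +0.99097]
t = (-0.26417, -0.09435, +1.07987) m
tr R = 2.959381; θ = arccos((tr R − 1)/2) = 0.201884 rad = 11.567°
axis k = ((R−Rᵀ)₃₂, (R−Rᵀ)₁₃, (R−Rᵀ)₂₁) / (2 sinθ) = (+0.126484, +0.654806, -0.745138)
rvec = θ·k = (+0.025535, +0.132195, -0.150431)

rvec=(0.0255, 0.1322, -0.1504) tvec=(-0.2642, -0.0943, 1.0799)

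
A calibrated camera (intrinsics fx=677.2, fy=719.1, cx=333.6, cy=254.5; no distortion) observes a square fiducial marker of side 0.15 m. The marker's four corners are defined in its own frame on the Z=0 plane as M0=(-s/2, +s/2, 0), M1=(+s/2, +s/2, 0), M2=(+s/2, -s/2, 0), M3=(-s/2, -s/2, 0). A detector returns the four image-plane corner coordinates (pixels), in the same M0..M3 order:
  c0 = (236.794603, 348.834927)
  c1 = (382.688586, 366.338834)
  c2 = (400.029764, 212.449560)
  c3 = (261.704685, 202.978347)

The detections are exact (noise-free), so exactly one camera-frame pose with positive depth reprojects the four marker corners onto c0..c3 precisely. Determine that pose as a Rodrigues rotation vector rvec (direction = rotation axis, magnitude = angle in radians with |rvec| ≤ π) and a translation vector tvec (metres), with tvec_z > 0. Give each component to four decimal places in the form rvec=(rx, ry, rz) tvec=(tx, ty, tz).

Intrinsics K: fx=677.2, fy=719.1, cx=333.6, cy=254.5
Marker side s = 0.15 m; corners in marker frame (Z=0):
  M0 = (-0.0750, +0.0750, 0)
  M1 = (+0.0750, +0.0750, 0)
  M2 = (+0.0750, -0.0750, 0)
  M3 = (-0.0750, -0.0750, 0)
Detected image corners:
  c0 = (236.794603, 348.834927) px
  c1 = (382.688586, 366.338834) px
  c2 = (400.029764, 212.449560) px
  c3 = (261.704685, 202.978347) px
Planar DLT: solve 8×8 A·h = b for H (H[2,2]=1):
  H  [+843.79716 -270.46429 +318.91254]
  H  [-1.64009 +884.65596 +280.22419]
  H  [-0.32106 -0.40280 +1.00000]
B = K⁻¹H; ‖b₁‖=1.444704, ‖b₂‖=1.444704; λ = 2/(‖b₁‖+‖b₂‖) = 0.692183, sign → tz>0 ⇒ λ=+0.692183
r₁ = λ·B[:,0] = (+0.97194,+0.07707,-0.22223); r₂ = λ·B[:,1] = (-0.13910,+0.95022,-0.27881)
r₃ = r₁×r₂ = (+0.18968,+0.30190,+0.93428); SVD([r₁ r₂ r₃]) → R = UVᵀ:
  R  [+0.97194 -0.13910 +0.18968]
  R  [+0.07707 +0.95022 +0.30190]
  R  [-0.22223 -0.27881 +0.93428]
t = (-0.01501, +0.02476, +0.69218) m
tr R = 2.856439; θ = arccos((tr R − 1)/2) = 0.381199 rad = 21.841°
axis k = ((R−Rᵀ)₃₂, (R−Rᵀ)₁₃, (R−Rᵀ)₂₁) / (2 sinθ) = (-0.780461, +0.553600, +0.290530)
rvec = θ·k = (-0.297511, +0.211031, +0.110750)

rvec=(-0.2975, 0.2110, 0.1107) tvec=(-0.0150, 0.0248, 0.6922)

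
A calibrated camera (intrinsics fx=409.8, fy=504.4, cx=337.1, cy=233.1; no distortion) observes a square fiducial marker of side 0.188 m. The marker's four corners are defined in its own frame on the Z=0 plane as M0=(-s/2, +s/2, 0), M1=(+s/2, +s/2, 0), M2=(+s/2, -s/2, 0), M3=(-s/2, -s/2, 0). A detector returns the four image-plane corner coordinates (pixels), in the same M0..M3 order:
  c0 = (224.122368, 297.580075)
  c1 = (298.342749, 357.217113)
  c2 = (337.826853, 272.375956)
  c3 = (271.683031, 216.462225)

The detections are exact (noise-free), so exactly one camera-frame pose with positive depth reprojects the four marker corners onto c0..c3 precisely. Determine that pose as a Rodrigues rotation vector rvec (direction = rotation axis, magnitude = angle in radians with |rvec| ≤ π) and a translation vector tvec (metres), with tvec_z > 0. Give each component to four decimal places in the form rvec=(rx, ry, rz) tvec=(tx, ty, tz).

rvec=(-0.4573, -0.2685, 0.5647) tvec=(-0.1172, 0.0925, 0.9136)

Intrinsics K: fx=409.8, fy=504.4, cx=337.1, cy=233.1
Marker side s = 0.188 m; corners in marker frame (Z=0):
  M0 = (-0.0940, +0.0940, 0)
  M1 = (+0.0940, +0.0940, 0)
  M2 = (+0.0940, -0.0940, 0)
  M3 = (-0.0940, -0.0940, 0)
Detected image corners:
  c0 = (224.122368, 297.580075) px
  c1 = (298.342749, 357.217113) px
  c2 = (337.826853, 272.375956) px
  c3 = (271.683031, 216.462225) px
Planar DLT: solve 8×8 A·h = b for H (H[2,2]=1):
  H  [+409.30270 -381.48025 +284.51178]
  H  [+344.26912 +289.71195 +284.19396]
  H  [+0.13098 -0.53090 +1.00000]
B = K⁻¹H; ‖b₁‖=1.094534, ‖b₂‖=1.094534; λ = 2/(‖b₁‖+‖b₂‖) = 0.913631, sign → tz>0 ⇒ λ=+0.913631
r₁ = λ·B[:,0] = (+0.81409,+0.56828,+0.11966); r₂ = λ·B[:,1] = (-0.45149,+0.74892,-0.48505)
r₃ = r₁×r₂ = (-0.36526,+0.34085,+0.86626); SVD([r₁ r₂ r₃]) → R = UVᵀ:
  R  [+0.81409 -0.45149 -0.36526]
  R  [+0.56828 +0.74892 +0.34085]
  R  [+0.11966 -0.48505 +0.86626]
t = (-0.11724, +0.09255, +0.91363) m
tr R = 2.429266; θ = arccos((tr R − 1)/2) = 0.774697 rad = 44.387°
axis k = ((R−Rᵀ)₃₂, (R−Rᵀ)₁₃, (R−Rᵀ)₂₁) / (2 sinθ) = (-0.590348, -0.346625, +0.728931)
rvec = θ·k = (-0.457341, -0.268530, +0.564700)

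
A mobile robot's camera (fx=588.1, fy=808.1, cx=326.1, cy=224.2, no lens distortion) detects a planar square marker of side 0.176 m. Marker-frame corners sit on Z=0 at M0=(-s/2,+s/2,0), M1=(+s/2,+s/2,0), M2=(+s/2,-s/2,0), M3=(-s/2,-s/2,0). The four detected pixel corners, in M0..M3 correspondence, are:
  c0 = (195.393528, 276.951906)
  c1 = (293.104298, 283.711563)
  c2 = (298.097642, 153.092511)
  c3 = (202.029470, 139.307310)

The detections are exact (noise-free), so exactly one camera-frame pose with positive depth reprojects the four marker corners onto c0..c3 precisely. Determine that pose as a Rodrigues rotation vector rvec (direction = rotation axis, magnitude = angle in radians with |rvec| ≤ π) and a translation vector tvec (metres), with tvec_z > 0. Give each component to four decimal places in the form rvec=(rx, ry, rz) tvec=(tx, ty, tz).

rvec=(-0.0739, -0.3289, 0.0612) tvec=(-0.1393, -0.0147, 1.0551)

Intrinsics K: fx=588.1, fy=808.1, cx=326.1, cy=224.2
Marker side s = 0.176 m; corners in marker frame (Z=0):
  M0 = (-0.0880, +0.0880, 0)
  M1 = (+0.0880, +0.0880, 0)
  M2 = (+0.0880, -0.0880, 0)
  M3 = (-0.0880, -0.0880, 0)
Detected image corners:
  c0 = (195.393528, 276.951906) px
  c1 = (293.104298, 283.711563) px
  c2 = (298.097642, 153.092511) px
  c3 = (202.029470, 139.307310) px
Planar DLT: solve 8×8 A·h = b for H (H[2,2]=1):
  H  [+625.50884 -52.21763 +248.47044]
  H  [+123.24724 +744.92194 +212.94207]
  H  [+0.30358 -0.07811 +1.00000]
B = K⁻¹H; ‖b₁‖=0.947808, ‖b₂‖=0.947808; λ = 2/(‖b₁‖+‖b₂‖) = 1.055066, sign → tz>0 ⇒ λ=+1.055066
r₁ = λ·B[:,0] = (+0.94457,+0.07205,+0.32030); r₂ = λ·B[:,1] = (-0.04798,+0.99544,-0.08241)
r₃ = r₁×r₂ = (-0.32478,+0.06247,+0.94372); SVD([r₁ r₂ r₃]) → R = UVᵀ:
  R  [+0.94457 -0.04798 -0.32478]
  R  [+0.07205 +0.99544 +0.06247]
  R  [+0.32030 -0.08241 +0.94372]
t = (-0.13927, -0.01470, +1.05507) m
tr R = 2.883740; θ = arccos((tr R − 1)/2) = 0.342643 rad = 19.632°
axis k = ((R−Rᵀ)₃₂, (R−Rᵀ)₁₃, (R−Rᵀ)₂₁) / (2 sinθ) = (-0.215607, -0.960002, +0.178633)
rvec = θ·k = (-0.073876, -0.328938, +0.061207)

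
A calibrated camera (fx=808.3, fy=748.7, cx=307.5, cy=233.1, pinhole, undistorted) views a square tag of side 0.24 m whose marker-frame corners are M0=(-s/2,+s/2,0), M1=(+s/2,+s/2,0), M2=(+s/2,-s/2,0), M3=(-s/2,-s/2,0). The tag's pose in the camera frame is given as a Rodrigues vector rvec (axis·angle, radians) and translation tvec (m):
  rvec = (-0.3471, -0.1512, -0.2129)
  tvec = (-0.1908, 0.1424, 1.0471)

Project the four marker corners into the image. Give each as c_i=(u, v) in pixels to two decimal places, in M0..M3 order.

Intrinsics K: fx=808.3, fy=748.7, cx=307.5, cy=233.1
Marker side s = 0.24 m; corners in marker frame (Z=0):
  M0 = (-0.1200, +0.1200, 0)
  M1 = (+0.1200, +0.1200, 0)
  M2 = (+0.1200, -0.1200, 0)
  M3 = (-0.1200, -0.1200, 0)
rvec = (-0.3471, -0.1512, -0.2129), |rvec| = θ = 0.43436 rad = 24.887°
Rodrigues: sinθ=0.42083, 1−cosθ=0.09286; R = I + sinθ·[k]× + (1−cosθ)·[k]×²:
    [+0.96644 +0.23210 -0.11012]
    [-0.18044 +0.91839 +0.35213]
    [+0.18286 -0.32044 +0.92945]
t = (-0.1908, 0.1424, 1.0471) m
M0: Pc = R·M0+t = (-0.27892, +0.27426, +0.98670); u = 808.3·(-0.27892)/0.98670 + 307.5 = 79.0102, v = 748.7·(+0.27426)/0.98670 + 233.1 = 441.2053
M1: Pc = R·M1+t = (-0.04698, +0.23095, +1.03059); u = 808.3·(-0.04698)/1.03059 + 307.5 = 270.6568, v = 748.7·(+0.23095)/1.03059 + 233.1 = 400.8832
M2: Pc = R·M2+t = (-0.10268, +0.01054, +1.10750); u = 808.3·(-0.10268)/1.10750 + 307.5 = 232.5602, v = 748.7·(+0.01054)/1.10750 + 233.1 = 240.2256
M3: Pc = R·M3+t = (-0.33462, +0.05385, +1.06361); u = 808.3·(-0.33462)/1.06361 + 307.5 = 53.1990, v = 748.7·(+0.05385)/1.06361 + 233.1 = 271.0030

c0=(79.01, 441.21) c1=(270.66, 400.88) c2=(232.56, 240.23) c3=(53.20, 271.00)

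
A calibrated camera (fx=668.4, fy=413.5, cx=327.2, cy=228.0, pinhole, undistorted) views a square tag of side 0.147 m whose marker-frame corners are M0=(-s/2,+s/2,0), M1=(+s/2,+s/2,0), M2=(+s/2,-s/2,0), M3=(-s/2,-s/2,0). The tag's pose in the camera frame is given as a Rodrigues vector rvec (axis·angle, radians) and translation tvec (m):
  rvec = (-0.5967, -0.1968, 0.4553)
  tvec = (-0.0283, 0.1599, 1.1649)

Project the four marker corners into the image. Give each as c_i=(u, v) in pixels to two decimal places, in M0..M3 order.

Intrinsics K: fx=668.4, fy=413.5, cx=327.2, cy=228.0
Marker side s = 0.147 m; corners in marker frame (Z=0):
  M0 = (-0.0735, +0.0735, 0)
  M1 = (+0.0735, +0.0735, 0)
  M2 = (+0.0735, -0.0735, 0)
  M3 = (-0.0735, -0.0735, 0)
rvec = (-0.5967, -0.1968, 0.4553), |rvec| = θ = 0.77594 rad = 44.458°
Rodrigues: sinθ=0.70039, 1−cosθ=0.28624; R = I + sinθ·[k]× + (1−cosθ)·[k]×²:
    [+0.88304 -0.35514 -0.30680]
    [+0.46680 +0.73218 +0.49600]
    [+0.04848 -0.58120 +0.81232]
t = (-0.0283, 0.1599, 1.1649) m
M0: Pc = R·M0+t = (-0.11931, +0.17941, +1.11862); u = 668.4·(-0.11931)/1.11862 + 327.2 = 255.9120, v = 413.5·(+0.17941)/1.11862 + 228.0 = 294.3177
M1: Pc = R·M1+t = (+0.01050, +0.24802, +1.12575); u = 668.4·(+0.01050)/1.12575 + 327.2 = 333.4344, v = 413.5·(+0.24802)/1.12575 + 228.0 = 319.1025
M2: Pc = R·M2+t = (+0.06271, +0.14039, +1.21118); u = 668.4·(+0.06271)/1.21118 + 327.2 = 361.8047, v = 413.5·(+0.14039)/1.21118 + 228.0 = 275.9310
M3: Pc = R·M3+t = (-0.06710, +0.07178, +1.20405); u = 668.4·(-0.06710)/1.20405 + 327.2 = 289.9510, v = 413.5·(+0.07178)/1.20405 + 228.0 = 252.6493

c0=(255.91, 294.32) c1=(333.43, 319.10) c2=(361.80, 275.93) c3=(289.95, 252.65)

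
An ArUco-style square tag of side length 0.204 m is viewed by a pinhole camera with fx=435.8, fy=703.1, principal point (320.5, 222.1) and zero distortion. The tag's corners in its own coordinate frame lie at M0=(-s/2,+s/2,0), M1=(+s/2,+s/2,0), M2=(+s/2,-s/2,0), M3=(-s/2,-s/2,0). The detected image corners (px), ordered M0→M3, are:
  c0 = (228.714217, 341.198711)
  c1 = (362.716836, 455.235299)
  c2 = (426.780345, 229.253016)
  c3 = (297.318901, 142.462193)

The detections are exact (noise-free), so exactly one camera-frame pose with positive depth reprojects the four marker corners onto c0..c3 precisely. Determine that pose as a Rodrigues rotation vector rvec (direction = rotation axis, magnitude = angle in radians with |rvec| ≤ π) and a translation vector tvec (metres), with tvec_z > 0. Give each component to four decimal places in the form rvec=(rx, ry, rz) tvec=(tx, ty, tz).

Intrinsics K: fx=435.8, fy=703.1, cx=320.5, cy=222.1
Marker side s = 0.204 m; corners in marker frame (Z=0):
  M0 = (-0.1020, +0.1020, 0)
  M1 = (+0.1020, +0.1020, 0)
  M2 = (+0.1020, -0.1020, 0)
  M3 = (-0.1020, -0.1020, 0)
Detected image corners:
  c0 = (228.714217, 341.198711) px
  c1 = (362.716836, 455.235299) px
  c2 = (426.780345, 229.253016) px
  c3 = (297.318901, 142.462193) px
Planar DLT: solve 8×8 A·h = b for H (H[2,2]=1):
  H  [+499.46181 -454.68385 +327.23052]
  H  [+360.05247 +923.39732 +285.51793]
  H  [-0.44344 -0.39228 +1.00000]
B = K⁻¹H; ‖b₁‖=1.670125, ‖b₂‖=1.670125; λ = 2/(‖b₁‖+‖b₂‖) = 0.598758, sign → tz>0 ⇒ λ=+0.598758
r₁ = λ·B[:,0] = (+0.88149,+0.39049,-0.26551); r₂ = λ·B[:,1] = (-0.45197,+0.86056,-0.23488)
r₃ = r₁×r₂ = (+0.13677,+0.32704,+0.93506); SVD([r₁ r₂ r₃]) → R = UVᵀ:
  R  [+0.88149 -0.45197 +0.13677]
  R  [+0.39049 +0.86056 +0.32704]
  R  [-0.26551 -0.23488 +0.93506]
t = (+0.00925, +0.05401, +0.59876) m
tr R = 2.677105; θ = arccos((tr R − 1)/2) = 0.576175 rad = 33.012°
axis k = ((R−Rᵀ)₃₂, (R−Rᵀ)₁₃, (R−Rᵀ)₂₁) / (2 sinθ) = (-0.515696, +0.369184, +0.773150)
rvec = θ·k = (-0.297131, +0.212715, +0.445470)

rvec=(-0.2971, 0.2127, 0.4455) tvec=(0.0092, 0.0540, 0.5988)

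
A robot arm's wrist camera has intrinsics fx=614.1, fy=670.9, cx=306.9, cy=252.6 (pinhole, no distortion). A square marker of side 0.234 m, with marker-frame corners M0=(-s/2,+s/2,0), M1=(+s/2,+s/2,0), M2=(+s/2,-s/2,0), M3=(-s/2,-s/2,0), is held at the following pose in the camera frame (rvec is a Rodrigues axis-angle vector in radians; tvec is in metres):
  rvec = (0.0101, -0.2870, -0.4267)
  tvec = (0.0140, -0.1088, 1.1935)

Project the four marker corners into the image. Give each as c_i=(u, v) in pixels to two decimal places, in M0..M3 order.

Intrinsics K: fx=614.1, fy=670.9, cx=306.9, cy=252.6
Marker side s = 0.234 m; corners in marker frame (Z=0):
  M0 = (-0.1170, +0.1170, 0)
  M1 = (+0.1170, +0.1170, 0)
  M2 = (+0.1170, -0.1170, 0)
  M3 = (-0.1170, -0.1170, 0)
rvec = (0.0101, -0.2870, -0.4267), |rvec| = θ = 0.51434 rad = 29.469°
Rodrigues: sinθ=0.49196, 1−cosθ=0.12938; R = I + sinθ·[k]× + (1−cosθ)·[k]×²:
    [+0.87067 +0.40672 -0.27662]
    [-0.40955 +0.91090 +0.05023]
    [+0.27240 +0.06955 +0.95967]
t = (0.0140, -0.1088, 1.1935) m
M0: Pc = R·M0+t = (-0.04028, +0.04569, +1.16977); u = 614.1·(-0.04028)/1.16977 + 306.9 = 285.7527, v = 670.9·(+0.04569)/1.16977 + 252.6 = 278.8066
M1: Pc = R·M1+t = (+0.16345, -0.05014, +1.23351); u = 614.1·(+0.16345)/1.23351 + 306.9 = 388.2752, v = 670.9·(-0.05014)/1.23351 + 252.6 = 225.3281
M2: Pc = R·M2+t = (+0.06828, -0.26329, +1.21723); u = 614.1·(+0.06828)/1.21723 + 306.9 = 341.3488, v = 670.9·(-0.26329)/1.21723 + 252.6 = 107.4813
M3: Pc = R·M3+t = (-0.13545, -0.16746, +1.15349); u = 614.1·(-0.13545)/1.15349 + 306.9 = 234.7865, v = 670.9·(-0.16746)/1.15349 + 252.6 = 155.2020

c0=(285.75, 278.81) c1=(388.28, 225.33) c2=(341.35, 107.48) c3=(234.79, 155.20)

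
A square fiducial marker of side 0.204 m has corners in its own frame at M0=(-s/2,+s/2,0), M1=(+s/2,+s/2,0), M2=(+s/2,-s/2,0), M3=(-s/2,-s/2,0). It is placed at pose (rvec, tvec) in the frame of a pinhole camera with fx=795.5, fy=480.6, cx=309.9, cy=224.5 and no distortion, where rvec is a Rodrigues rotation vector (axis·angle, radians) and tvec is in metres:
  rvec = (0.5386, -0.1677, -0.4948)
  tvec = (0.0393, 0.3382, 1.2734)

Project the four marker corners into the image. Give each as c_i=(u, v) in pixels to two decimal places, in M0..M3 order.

Intrinsics K: fx=795.5, fy=480.6, cx=309.9, cy=224.5
Marker side s = 0.204 m; corners in marker frame (Z=0):
  M0 = (-0.1020, +0.1020, 0)
  M1 = (+0.1020, +0.1020, 0)
  M2 = (+0.1020, -0.1020, 0)
  M3 = (-0.1020, -0.1020, 0)
rvec = (0.5386, -0.1677, -0.4948), |rvec| = θ = 0.75036 rad = 42.992°
Rodrigues: sinθ=0.68190, 1−cosθ=0.26856; R = I + sinθ·[k]× + (1−cosθ)·[k]×²:
    [+0.86981 +0.40658 -0.27951]
    [-0.49274 +0.74486 -0.44988]
    [+0.02529 +0.52904 +0.84822]
t = (0.0393, 0.3382, 1.2734) m
M0: Pc = R·M0+t = (-0.00795, +0.46443, +1.32478); u = 795.5·(-0.00795)/1.32478 + 309.9 = 305.1263, v = 480.6·(+0.46443)/1.32478 + 224.5 = 392.9860
M1: Pc = R·M1+t = (+0.16949, +0.36392, +1.32994); u = 795.5·(+0.16949)/1.32994 + 309.9 = 411.2806, v = 480.6·(+0.36392)/1.32994 + 224.5 = 356.0081
M2: Pc = R·M2+t = (+0.08655, +0.21197, +1.22202); u = 795.5·(+0.08655)/1.22202 + 309.9 = 366.2416, v = 480.6·(+0.21197)/1.22202 + 224.5 = 307.8625
M3: Pc = R·M3+t = (-0.09089, +0.31248, +1.21686); u = 795.5·(-0.09089)/1.21686 + 309.9 = 250.4814, v = 480.6·(+0.31248)/1.21686 + 224.5 = 347.9160

c0=(305.13, 392.99) c1=(411.28, 356.01) c2=(366.24, 307.86) c3=(250.48, 347.92)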